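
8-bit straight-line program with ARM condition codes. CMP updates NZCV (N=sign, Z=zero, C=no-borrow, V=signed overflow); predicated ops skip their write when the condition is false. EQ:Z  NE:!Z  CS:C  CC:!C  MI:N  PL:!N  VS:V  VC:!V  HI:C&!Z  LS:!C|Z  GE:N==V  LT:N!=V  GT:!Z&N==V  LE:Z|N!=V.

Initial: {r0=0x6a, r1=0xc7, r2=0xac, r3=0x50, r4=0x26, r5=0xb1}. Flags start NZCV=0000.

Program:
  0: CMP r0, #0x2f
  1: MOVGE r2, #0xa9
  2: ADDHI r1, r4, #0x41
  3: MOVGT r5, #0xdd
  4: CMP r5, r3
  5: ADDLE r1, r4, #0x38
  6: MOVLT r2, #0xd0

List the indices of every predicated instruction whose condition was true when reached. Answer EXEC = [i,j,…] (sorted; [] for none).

EXEC = [1,2,3,5,6]

0: ✓ CMP  NZCV=0010
1: ✓ MOVGE  r2←0xa9
2: ✓ ADDHI  r1←0x67
3: ✓ MOVGT  r5←0xdd
4: ✓ CMP  NZCV=1010
5: ✓ ADDLE  r1←0x5e
6: ✓ MOVLT  r2←0xd0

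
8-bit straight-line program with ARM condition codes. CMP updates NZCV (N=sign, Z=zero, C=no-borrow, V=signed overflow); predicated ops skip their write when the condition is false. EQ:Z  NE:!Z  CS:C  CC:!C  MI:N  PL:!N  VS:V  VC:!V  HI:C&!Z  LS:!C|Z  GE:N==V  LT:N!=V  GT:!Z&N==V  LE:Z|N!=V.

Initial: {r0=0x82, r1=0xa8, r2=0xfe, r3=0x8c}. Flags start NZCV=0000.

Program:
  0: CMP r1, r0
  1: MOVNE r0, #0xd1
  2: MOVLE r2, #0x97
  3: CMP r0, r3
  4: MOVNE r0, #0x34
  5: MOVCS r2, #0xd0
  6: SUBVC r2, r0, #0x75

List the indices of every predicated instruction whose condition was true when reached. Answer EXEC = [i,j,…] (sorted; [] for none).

EXEC = [1,4,5,6]

0: ✓ CMP  NZCV=0010
1: ✓ MOVNE  r0←0xd1
2: · MOVLE
3: ✓ CMP  NZCV=0010
4: ✓ MOVNE  r0←0x34
5: ✓ MOVCS  r2←0xd0
6: ✓ SUBVC  r2←0xbf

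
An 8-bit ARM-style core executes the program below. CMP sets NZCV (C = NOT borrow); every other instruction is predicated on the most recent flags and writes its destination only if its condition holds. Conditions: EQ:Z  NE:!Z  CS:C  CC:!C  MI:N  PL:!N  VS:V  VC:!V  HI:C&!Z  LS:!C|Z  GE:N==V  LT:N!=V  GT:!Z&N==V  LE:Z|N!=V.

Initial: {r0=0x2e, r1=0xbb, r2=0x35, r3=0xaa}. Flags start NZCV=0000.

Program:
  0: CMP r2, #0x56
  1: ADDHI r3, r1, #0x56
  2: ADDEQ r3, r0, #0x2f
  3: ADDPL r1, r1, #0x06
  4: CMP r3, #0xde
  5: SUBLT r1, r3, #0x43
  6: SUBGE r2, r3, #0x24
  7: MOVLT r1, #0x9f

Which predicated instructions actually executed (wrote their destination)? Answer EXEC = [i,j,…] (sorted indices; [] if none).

EXEC = [5,7]

0: ✓ CMP  NZCV=1000
1: · ADDHI
2: · ADDEQ
3: · ADDPL
4: ✓ CMP  NZCV=1000
5: ✓ SUBLT  r1←0x67
6: · SUBGE
7: ✓ MOVLT  r1←0x9f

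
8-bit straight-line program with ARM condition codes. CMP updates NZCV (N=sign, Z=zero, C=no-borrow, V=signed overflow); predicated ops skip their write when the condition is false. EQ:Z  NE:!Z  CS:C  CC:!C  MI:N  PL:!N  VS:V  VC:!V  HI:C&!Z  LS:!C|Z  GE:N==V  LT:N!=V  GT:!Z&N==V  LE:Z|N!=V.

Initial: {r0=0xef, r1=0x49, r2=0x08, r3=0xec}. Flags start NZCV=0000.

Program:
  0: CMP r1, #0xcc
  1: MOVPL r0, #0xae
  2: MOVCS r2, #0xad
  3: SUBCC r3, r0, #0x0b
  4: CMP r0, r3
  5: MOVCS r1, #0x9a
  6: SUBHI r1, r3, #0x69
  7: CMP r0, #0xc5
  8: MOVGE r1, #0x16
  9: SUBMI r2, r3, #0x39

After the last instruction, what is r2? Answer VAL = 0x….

VAL = 0x6a

[0] flags=0000 → (cmp)
[1] flags=0000 PL?T → r0=0xae
[2] flags=0000 CS?F → skip
[3] flags=0000 CC?T → r3=0xa3
[4] flags=0010 → (cmp)
[5] flags=0010 CS?T → r1=0x9a
[6] flags=0010 HI?T → r1=0x3a
[7] flags=1000 → (cmp)
[8] flags=1000 GE?F → skip
[9] flags=1000 MI?T → r2=0x6a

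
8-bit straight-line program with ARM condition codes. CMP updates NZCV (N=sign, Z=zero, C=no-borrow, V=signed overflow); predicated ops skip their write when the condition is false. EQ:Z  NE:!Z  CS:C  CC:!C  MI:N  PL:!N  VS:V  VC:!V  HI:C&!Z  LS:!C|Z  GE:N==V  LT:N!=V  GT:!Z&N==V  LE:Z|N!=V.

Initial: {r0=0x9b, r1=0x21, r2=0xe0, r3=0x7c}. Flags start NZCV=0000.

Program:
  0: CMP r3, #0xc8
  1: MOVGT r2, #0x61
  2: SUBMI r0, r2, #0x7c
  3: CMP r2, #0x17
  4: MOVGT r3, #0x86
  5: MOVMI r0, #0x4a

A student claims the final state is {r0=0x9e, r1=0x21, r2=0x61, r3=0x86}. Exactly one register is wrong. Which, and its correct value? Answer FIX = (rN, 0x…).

FIX = (r0, 0xe5)

0: ✓ CMP  NZCV=1001
1: ✓ MOVGT  r2←0x61
2: ✓ SUBMI  r0←0xe5
3: ✓ CMP  NZCV=0010
4: ✓ MOVGT  r3←0x86
5: · MOVMI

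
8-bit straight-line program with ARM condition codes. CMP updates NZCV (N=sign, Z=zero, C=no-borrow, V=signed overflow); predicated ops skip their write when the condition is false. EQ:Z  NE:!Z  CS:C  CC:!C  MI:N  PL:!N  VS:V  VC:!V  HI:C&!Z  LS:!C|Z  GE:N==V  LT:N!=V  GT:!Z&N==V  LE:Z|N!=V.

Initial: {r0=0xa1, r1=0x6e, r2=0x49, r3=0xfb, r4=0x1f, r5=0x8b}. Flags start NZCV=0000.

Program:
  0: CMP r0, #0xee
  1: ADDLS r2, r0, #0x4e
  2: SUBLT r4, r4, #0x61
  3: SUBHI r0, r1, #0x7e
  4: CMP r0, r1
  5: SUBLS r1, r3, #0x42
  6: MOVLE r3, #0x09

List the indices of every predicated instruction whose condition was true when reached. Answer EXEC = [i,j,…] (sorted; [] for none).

[0] flags=1000 → (cmp)
[1] flags=1000 LS?T → r2=0xef
[2] flags=1000 LT?T → r4=0xbe
[3] flags=1000 HI?F → skip
[4] flags=0011 → (cmp)
[5] flags=0011 LS?F → skip
[6] flags=0011 LE?T → r3=0x09

EXEC = [1,2,6]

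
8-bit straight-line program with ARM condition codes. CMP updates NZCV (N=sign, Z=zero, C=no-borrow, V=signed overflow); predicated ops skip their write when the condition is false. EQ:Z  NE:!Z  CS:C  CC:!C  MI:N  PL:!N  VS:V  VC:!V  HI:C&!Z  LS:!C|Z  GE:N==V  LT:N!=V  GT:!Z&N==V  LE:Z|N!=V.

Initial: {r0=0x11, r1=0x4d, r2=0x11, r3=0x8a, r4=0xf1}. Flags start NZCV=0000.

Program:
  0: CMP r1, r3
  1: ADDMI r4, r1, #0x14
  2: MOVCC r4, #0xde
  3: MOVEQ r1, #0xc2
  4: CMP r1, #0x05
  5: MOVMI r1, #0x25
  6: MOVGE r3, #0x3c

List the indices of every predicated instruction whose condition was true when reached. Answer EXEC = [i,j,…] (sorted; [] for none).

EXEC = [1,2,6]

[0] flags=1001 → (cmp)
[1] flags=1001 MI?T → r4=0x61
[2] flags=1001 CC?T → r4=0xde
[3] flags=1001 EQ?F → skip
[4] flags=0010 → (cmp)
[5] flags=0010 MI?F → skip
[6] flags=0010 GE?T → r3=0x3c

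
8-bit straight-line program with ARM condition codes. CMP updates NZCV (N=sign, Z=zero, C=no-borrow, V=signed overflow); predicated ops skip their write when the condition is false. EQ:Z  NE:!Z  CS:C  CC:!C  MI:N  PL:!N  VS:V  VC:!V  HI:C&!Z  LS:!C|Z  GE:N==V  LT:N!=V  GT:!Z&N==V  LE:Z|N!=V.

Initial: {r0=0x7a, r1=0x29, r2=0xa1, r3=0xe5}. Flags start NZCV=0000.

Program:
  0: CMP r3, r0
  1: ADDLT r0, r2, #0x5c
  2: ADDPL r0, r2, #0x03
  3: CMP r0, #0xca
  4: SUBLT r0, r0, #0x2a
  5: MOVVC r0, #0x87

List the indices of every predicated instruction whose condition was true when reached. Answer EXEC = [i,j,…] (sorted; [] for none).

[0] flags=0011 → (cmp)
[1] flags=0011 LT?T → r0=0xfd
[2] flags=0011 PL?T → r0=0xa4
[3] flags=1000 → (cmp)
[4] flags=1000 LT?T → r0=0x7a
[5] flags=1000 VC?T → r0=0x87

EXEC = [1,2,4,5]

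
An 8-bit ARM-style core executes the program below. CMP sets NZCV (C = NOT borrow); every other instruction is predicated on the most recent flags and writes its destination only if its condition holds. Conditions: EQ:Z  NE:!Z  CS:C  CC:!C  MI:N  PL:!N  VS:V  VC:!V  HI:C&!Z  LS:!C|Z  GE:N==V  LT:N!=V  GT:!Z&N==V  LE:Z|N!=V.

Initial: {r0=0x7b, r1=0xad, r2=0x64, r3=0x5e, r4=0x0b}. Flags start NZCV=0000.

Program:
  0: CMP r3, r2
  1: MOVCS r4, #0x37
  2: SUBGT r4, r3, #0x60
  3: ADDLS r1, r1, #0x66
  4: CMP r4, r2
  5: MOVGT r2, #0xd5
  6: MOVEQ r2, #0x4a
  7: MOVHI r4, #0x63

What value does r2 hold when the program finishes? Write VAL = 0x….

0: ✓ CMP  NZCV=1000
1: · MOVCS
2: · SUBGT
3: ✓ ADDLS  r1←0x13
4: ✓ CMP  NZCV=1000
5: · MOVGT
6: · MOVEQ
7: · MOVHI

VAL = 0x64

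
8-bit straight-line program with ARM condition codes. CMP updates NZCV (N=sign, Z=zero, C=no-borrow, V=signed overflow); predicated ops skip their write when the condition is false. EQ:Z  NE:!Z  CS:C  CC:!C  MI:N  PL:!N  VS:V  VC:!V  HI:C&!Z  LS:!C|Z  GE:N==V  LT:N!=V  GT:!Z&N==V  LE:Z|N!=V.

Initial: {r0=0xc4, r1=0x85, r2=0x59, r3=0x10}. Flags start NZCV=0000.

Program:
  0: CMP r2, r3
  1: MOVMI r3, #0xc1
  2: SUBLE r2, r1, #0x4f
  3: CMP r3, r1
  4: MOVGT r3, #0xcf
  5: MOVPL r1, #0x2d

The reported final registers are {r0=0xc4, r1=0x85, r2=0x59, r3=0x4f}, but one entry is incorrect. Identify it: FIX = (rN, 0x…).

FIX = (r3, 0xcf)

[0] flags=0010 → (cmp)
[1] flags=0010 MI?F → skip
[2] flags=0010 LE?F → skip
[3] flags=1001 → (cmp)
[4] flags=1001 GT?T → r3=0xcf
[5] flags=1001 PL?F → skip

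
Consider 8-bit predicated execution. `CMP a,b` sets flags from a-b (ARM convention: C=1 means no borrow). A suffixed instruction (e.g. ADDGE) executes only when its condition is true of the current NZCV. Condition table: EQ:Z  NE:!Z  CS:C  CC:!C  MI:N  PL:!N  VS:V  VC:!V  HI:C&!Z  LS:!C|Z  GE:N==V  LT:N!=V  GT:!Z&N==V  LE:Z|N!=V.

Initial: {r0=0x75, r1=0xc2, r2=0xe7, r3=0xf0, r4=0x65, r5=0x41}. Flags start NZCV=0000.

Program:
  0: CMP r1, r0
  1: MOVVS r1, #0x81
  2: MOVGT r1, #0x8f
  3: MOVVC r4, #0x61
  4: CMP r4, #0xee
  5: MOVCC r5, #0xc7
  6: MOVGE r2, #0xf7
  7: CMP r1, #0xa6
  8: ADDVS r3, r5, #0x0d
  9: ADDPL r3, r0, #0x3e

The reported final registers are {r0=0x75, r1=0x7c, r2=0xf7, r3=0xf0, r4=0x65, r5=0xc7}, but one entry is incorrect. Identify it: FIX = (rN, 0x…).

[0] flags=0011 → (cmp)
[1] flags=0011 VS?T → r1=0x81
[2] flags=0011 GT?F → skip
[3] flags=0011 VC?F → skip
[4] flags=0000 → (cmp)
[5] flags=0000 CC?T → r5=0xc7
[6] flags=0000 GE?T → r2=0xf7
[7] flags=1000 → (cmp)
[8] flags=1000 VS?F → skip
[9] flags=1000 PL?F → skip

FIX = (r1, 0x81)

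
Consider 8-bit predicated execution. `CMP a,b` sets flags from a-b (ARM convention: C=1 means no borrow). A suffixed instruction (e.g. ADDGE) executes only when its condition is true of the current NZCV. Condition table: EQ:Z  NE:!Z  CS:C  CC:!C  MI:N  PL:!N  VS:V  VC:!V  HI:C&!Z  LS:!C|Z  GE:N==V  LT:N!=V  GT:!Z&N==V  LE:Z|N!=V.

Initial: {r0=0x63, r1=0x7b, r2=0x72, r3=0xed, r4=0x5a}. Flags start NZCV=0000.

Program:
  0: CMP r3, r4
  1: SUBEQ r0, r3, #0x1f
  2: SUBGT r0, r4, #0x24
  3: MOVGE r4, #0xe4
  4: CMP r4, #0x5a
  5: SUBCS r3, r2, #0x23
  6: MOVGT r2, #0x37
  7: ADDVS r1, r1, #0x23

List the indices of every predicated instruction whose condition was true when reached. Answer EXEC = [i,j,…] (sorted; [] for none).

0: ✓ CMP  NZCV=1010
1: · SUBEQ
2: · SUBGT
3: · MOVGE
4: ✓ CMP  NZCV=0110
5: ✓ SUBCS  r3←0x4f
6: · MOVGT
7: · ADDVS

EXEC = [5]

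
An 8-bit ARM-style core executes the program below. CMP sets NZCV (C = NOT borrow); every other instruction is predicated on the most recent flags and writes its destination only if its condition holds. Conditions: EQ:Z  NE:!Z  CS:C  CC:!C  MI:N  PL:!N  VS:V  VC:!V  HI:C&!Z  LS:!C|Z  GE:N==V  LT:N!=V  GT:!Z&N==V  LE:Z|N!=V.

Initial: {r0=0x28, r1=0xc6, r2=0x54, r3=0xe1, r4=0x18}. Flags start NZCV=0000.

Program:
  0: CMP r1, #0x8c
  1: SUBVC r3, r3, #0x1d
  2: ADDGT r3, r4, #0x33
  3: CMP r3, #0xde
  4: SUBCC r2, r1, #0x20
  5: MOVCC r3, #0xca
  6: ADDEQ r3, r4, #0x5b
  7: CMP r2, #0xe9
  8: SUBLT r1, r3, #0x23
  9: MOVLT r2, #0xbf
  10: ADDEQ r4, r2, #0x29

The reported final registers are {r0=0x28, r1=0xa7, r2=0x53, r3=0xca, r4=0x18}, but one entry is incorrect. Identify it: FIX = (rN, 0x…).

FIX = (r2, 0xbf)

0: ✓ CMP  NZCV=0010
1: ✓ SUBVC  r3←0xc4
2: ✓ ADDGT  r3←0x4b
3: ✓ CMP  NZCV=0000
4: ✓ SUBCC  r2←0xa6
5: ✓ MOVCC  r3←0xca
6: · ADDEQ
7: ✓ CMP  NZCV=1000
8: ✓ SUBLT  r1←0xa7
9: ✓ MOVLT  r2←0xbf
10: · ADDEQ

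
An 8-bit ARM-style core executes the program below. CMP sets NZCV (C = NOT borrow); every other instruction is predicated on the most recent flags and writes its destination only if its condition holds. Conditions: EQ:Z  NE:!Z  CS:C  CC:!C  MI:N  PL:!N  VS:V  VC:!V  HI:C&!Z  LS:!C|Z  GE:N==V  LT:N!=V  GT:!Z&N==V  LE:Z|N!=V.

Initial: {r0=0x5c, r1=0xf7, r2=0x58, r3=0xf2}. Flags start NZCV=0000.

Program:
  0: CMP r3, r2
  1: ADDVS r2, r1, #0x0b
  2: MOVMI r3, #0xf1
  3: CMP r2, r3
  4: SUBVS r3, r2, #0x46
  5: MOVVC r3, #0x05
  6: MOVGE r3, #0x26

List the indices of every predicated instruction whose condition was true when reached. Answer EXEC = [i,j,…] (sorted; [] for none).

0: ✓ CMP  NZCV=1010
1: · ADDVS
2: ✓ MOVMI  r3←0xf1
3: ✓ CMP  NZCV=0000
4: · SUBVS
5: ✓ MOVVC  r3←0x05
6: ✓ MOVGE  r3←0x26

EXEC = [2,5,6]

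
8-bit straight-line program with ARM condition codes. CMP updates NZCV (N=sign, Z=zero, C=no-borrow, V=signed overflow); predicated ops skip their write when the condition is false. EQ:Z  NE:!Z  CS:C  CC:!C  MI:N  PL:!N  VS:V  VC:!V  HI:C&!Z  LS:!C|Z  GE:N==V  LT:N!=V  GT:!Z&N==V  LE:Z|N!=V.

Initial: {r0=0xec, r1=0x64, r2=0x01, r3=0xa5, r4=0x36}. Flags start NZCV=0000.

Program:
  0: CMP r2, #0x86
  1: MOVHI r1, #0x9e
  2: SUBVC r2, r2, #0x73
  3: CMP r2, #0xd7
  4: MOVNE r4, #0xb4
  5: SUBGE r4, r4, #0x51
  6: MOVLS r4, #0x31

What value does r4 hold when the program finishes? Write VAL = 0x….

VAL = 0x31

0: ✓ CMP  NZCV=0000
1: · MOVHI
2: ✓ SUBVC  r2←0x8e
3: ✓ CMP  NZCV=1000
4: ✓ MOVNE  r4←0xb4
5: · SUBGE
6: ✓ MOVLS  r4←0x31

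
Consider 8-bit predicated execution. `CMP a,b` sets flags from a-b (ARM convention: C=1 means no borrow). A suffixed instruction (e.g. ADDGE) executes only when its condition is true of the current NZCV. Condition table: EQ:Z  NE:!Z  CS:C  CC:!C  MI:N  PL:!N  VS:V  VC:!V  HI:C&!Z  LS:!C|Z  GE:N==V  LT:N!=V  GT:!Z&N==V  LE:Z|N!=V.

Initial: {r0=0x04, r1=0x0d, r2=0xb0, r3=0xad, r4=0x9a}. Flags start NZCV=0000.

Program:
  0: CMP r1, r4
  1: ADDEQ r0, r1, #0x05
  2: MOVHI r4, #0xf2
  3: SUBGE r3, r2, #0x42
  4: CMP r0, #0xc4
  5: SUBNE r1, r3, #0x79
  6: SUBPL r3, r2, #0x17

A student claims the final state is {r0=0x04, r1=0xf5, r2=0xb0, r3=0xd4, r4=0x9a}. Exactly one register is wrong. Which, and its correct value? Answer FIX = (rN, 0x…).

0: ✓ CMP  NZCV=0000
1: · ADDEQ
2: · MOVHI
3: ✓ SUBGE  r3←0x6e
4: ✓ CMP  NZCV=0000
5: ✓ SUBNE  r1←0xf5
6: ✓ SUBPL  r3←0x99

FIX = (r3, 0x99)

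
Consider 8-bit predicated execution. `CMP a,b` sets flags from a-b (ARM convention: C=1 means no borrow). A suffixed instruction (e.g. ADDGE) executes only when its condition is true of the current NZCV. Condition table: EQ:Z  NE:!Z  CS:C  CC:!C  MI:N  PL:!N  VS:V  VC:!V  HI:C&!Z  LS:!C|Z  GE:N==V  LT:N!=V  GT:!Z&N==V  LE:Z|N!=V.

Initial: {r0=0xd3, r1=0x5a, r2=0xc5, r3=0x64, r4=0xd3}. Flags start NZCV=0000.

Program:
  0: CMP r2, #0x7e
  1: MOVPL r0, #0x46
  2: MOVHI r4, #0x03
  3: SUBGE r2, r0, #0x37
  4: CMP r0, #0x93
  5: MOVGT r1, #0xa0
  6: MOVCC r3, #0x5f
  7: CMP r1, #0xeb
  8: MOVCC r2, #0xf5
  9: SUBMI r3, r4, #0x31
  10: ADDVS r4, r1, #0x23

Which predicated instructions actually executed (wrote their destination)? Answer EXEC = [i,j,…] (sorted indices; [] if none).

0: ✓ CMP  NZCV=0011
1: ✓ MOVPL  r0←0x46
2: ✓ MOVHI  r4←0x03
3: · SUBGE
4: ✓ CMP  NZCV=1001
5: ✓ MOVGT  r1←0xa0
6: ✓ MOVCC  r3←0x5f
7: ✓ CMP  NZCV=1000
8: ✓ MOVCC  r2←0xf5
9: ✓ SUBMI  r3←0xd2
10: · ADDVS

EXEC = [1,2,5,6,8,9]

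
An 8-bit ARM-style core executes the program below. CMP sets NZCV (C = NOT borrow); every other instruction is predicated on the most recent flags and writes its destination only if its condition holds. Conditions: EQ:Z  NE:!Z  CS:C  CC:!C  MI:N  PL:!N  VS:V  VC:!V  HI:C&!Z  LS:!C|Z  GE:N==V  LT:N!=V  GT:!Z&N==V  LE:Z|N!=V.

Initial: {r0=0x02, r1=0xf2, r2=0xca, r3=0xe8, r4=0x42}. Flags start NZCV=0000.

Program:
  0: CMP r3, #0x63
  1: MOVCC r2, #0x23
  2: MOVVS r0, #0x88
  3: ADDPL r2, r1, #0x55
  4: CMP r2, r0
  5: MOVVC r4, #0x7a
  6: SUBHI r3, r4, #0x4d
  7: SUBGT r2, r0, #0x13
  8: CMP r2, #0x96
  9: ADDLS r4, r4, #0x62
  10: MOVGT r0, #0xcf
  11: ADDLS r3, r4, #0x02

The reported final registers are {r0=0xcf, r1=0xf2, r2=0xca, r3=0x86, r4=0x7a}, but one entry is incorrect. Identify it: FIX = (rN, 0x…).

[0] flags=1010 → (cmp)
[1] flags=1010 CC?F → skip
[2] flags=1010 VS?F → skip
[3] flags=1010 PL?F → skip
[4] flags=1010 → (cmp)
[5] flags=1010 VC?T → r4=0x7a
[6] flags=1010 HI?T → r3=0x2d
[7] flags=1010 GT?F → skip
[8] flags=0010 → (cmp)
[9] flags=0010 LS?F → skip
[10] flags=0010 GT?T → r0=0xcf
[11] flags=0010 LS?F → skip

FIX = (r3, 0x2d)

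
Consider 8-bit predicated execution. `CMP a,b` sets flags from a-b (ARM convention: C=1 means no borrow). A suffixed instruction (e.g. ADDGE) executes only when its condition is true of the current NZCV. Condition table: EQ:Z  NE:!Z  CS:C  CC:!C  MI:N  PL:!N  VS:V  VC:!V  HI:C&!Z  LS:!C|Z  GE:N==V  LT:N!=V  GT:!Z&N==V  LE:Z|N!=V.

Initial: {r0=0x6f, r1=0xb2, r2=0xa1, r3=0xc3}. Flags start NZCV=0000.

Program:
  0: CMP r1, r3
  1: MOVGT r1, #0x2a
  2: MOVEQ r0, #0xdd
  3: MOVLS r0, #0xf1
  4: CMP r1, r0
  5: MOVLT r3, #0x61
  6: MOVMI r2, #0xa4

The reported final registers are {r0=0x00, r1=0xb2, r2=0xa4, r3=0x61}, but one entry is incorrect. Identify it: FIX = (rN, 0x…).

[0] flags=1000 → (cmp)
[1] flags=1000 GT?F → skip
[2] flags=1000 EQ?F → skip
[3] flags=1000 LS?T → r0=0xf1
[4] flags=1000 → (cmp)
[5] flags=1000 LT?T → r3=0x61
[6] flags=1000 MI?T → r2=0xa4

FIX = (r0, 0xf1)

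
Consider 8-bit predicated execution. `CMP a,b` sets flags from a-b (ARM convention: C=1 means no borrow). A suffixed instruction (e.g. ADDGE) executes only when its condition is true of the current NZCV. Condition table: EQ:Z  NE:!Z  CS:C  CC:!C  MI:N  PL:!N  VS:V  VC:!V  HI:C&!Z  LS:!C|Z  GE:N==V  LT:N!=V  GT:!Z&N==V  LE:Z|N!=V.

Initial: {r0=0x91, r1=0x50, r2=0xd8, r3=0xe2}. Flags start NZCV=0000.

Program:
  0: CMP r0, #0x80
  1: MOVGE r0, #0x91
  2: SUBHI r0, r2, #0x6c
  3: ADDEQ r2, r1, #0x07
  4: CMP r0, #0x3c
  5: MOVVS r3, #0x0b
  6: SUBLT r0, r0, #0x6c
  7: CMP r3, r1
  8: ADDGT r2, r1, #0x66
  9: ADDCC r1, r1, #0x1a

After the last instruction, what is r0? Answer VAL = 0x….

[0] flags=0010 → (cmp)
[1] flags=0010 GE?T → r0=0x91
[2] flags=0010 HI?T → r0=0x6c
[3] flags=0010 EQ?F → skip
[4] flags=0010 → (cmp)
[5] flags=0010 VS?F → skip
[6] flags=0010 LT?F → skip
[7] flags=1010 → (cmp)
[8] flags=1010 GT?F → skip
[9] flags=1010 CC?F → skip

VAL = 0x6c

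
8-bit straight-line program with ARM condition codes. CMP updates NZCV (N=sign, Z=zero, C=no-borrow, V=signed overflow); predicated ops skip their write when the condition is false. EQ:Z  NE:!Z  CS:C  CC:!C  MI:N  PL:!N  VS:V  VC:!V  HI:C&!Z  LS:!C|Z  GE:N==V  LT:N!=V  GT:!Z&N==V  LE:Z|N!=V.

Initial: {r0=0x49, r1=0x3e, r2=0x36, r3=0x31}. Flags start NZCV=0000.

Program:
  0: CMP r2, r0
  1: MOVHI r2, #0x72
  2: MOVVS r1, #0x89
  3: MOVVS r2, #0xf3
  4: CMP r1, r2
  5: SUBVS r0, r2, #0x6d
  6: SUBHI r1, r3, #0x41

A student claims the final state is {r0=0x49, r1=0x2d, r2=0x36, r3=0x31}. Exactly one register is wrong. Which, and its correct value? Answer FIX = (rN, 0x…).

0: ✓ CMP  NZCV=1000
1: · MOVHI
2: · MOVVS
3: · MOVVS
4: ✓ CMP  NZCV=0010
5: · SUBVS
6: ✓ SUBHI  r1←0xf0

FIX = (r1, 0xf0)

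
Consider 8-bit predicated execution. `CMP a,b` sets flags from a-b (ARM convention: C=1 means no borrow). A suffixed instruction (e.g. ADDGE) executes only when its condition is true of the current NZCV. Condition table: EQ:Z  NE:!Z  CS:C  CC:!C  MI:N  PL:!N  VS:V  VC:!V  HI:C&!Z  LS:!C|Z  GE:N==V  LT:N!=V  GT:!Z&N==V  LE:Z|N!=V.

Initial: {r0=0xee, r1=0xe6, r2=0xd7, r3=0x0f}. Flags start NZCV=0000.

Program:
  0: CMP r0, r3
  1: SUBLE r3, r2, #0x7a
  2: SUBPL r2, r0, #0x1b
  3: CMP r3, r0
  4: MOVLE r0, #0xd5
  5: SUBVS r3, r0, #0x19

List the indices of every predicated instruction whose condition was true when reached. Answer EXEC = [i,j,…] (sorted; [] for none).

[0] flags=1010 → (cmp)
[1] flags=1010 LE?T → r3=0x5d
[2] flags=1010 PL?F → skip
[3] flags=0000 → (cmp)
[4] flags=0000 LE?F → skip
[5] flags=0000 VS?F → skip

EXEC = [1]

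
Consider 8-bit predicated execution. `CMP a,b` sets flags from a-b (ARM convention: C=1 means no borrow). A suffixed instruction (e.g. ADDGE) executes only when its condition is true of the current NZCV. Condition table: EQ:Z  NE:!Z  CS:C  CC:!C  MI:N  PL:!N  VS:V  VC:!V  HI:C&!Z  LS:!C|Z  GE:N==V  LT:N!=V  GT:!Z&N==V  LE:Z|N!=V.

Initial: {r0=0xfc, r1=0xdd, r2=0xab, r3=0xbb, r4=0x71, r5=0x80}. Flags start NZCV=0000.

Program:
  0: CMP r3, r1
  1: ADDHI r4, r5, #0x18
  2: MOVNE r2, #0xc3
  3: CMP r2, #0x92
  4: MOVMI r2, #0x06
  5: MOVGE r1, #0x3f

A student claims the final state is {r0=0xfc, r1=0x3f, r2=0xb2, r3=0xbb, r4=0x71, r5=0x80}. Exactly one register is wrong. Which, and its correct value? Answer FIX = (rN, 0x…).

[0] flags=1000 → (cmp)
[1] flags=1000 HI?F → skip
[2] flags=1000 NE?T → r2=0xc3
[3] flags=0010 → (cmp)
[4] flags=0010 MI?F → skip
[5] flags=0010 GE?T → r1=0x3f

FIX = (r2, 0xc3)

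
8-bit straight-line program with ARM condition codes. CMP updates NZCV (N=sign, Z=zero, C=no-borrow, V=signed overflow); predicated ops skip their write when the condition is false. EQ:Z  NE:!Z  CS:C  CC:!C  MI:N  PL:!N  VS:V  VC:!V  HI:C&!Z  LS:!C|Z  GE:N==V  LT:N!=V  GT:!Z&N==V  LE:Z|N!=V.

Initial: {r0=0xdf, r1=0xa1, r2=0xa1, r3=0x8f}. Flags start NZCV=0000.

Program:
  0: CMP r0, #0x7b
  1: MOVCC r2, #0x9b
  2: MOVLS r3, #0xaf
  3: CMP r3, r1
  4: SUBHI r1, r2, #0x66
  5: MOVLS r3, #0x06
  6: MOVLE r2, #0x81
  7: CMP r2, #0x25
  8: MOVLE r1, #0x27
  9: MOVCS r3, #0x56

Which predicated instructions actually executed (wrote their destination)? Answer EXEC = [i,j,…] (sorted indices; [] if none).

[0] flags=0011 → (cmp)
[1] flags=0011 CC?F → skip
[2] flags=0011 LS?F → skip
[3] flags=1000 → (cmp)
[4] flags=1000 HI?F → skip
[5] flags=1000 LS?T → r3=0x06
[6] flags=1000 LE?T → r2=0x81
[7] flags=0011 → (cmp)
[8] flags=0011 LE?T → r1=0x27
[9] flags=0011 CS?T → r3=0x56

EXEC = [5,6,8,9]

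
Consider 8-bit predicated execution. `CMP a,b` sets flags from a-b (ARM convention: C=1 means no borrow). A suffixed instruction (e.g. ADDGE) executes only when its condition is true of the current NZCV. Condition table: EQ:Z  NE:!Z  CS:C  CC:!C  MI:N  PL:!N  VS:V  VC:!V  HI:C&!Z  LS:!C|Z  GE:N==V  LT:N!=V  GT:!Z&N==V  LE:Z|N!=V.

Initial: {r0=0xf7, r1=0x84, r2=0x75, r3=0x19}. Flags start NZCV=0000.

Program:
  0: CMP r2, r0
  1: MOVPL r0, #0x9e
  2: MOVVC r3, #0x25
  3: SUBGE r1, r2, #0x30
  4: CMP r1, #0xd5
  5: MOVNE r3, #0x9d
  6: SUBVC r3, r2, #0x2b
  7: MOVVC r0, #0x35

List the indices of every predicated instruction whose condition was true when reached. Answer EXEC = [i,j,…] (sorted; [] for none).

EXEC = [1,2,3,5,6,7]

[0] flags=0000 → (cmp)
[1] flags=0000 PL?T → r0=0x9e
[2] flags=0000 VC?T → r3=0x25
[3] flags=0000 GE?T → r1=0x45
[4] flags=0000 → (cmp)
[5] flags=0000 NE?T → r3=0x9d
[6] flags=0000 VC?T → r3=0x4a
[7] flags=0000 VC?T → r0=0x35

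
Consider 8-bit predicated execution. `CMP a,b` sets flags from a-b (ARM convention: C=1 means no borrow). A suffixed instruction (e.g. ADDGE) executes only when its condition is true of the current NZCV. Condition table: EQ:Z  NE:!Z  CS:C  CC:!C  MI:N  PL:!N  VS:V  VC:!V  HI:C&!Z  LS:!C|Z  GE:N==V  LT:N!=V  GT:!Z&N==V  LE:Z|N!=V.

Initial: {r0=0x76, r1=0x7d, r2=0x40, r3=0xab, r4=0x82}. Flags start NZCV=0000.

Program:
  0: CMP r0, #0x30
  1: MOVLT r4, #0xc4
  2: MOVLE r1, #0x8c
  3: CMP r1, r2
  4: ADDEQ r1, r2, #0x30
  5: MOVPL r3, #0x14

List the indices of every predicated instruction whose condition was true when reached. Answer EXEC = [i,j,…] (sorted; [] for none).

EXEC = [5]

[0] flags=0010 → (cmp)
[1] flags=0010 LT?F → skip
[2] flags=0010 LE?F → skip
[3] flags=0010 → (cmp)
[4] flags=0010 EQ?F → skip
[5] flags=0010 PL?T → r3=0x14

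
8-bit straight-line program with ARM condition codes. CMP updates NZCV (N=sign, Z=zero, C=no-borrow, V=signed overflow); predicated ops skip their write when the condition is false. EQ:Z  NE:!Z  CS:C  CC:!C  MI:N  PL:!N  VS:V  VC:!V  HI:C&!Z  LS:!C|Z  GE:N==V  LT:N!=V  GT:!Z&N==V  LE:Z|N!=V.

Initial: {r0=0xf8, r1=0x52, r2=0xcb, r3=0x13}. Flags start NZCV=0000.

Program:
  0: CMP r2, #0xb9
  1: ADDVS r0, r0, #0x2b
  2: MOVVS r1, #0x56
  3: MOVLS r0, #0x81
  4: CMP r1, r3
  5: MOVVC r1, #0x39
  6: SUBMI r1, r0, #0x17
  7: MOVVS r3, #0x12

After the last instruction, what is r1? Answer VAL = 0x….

VAL = 0x39

0: ✓ CMP  NZCV=0010
1: · ADDVS
2: · MOVVS
3: · MOVLS
4: ✓ CMP  NZCV=0010
5: ✓ MOVVC  r1←0x39
6: · SUBMI
7: · MOVVS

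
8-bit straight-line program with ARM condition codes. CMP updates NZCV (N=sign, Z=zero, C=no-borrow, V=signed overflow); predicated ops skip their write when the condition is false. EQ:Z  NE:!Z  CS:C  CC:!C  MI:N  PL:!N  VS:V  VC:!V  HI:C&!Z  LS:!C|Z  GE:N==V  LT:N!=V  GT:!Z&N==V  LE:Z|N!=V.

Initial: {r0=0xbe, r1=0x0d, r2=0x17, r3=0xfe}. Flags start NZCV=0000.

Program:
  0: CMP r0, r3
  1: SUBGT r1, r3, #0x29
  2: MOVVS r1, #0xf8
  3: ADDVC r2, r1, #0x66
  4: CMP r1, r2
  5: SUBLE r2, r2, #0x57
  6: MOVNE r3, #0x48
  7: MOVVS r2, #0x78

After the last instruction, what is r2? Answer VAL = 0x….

[0] flags=1000 → (cmp)
[1] flags=1000 GT?F → skip
[2] flags=1000 VS?F → skip
[3] flags=1000 VC?T → r2=0x73
[4] flags=1000 → (cmp)
[5] flags=1000 LE?T → r2=0x1c
[6] flags=1000 NE?T → r3=0x48
[7] flags=1000 VS?F → skip

VAL = 0x1c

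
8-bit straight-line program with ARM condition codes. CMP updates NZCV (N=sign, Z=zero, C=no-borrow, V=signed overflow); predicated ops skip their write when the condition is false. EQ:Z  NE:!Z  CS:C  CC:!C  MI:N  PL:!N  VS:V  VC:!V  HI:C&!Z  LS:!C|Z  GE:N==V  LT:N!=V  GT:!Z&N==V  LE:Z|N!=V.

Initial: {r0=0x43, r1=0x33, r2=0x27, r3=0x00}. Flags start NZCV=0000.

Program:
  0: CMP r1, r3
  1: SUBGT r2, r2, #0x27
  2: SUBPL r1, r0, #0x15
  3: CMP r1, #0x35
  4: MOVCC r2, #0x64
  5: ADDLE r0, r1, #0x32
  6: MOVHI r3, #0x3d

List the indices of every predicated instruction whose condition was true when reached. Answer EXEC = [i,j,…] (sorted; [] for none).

[0] flags=0010 → (cmp)
[1] flags=0010 GT?T → r2=0x00
[2] flags=0010 PL?T → r1=0x2e
[3] flags=1000 → (cmp)
[4] flags=1000 CC?T → r2=0x64
[5] flags=1000 LE?T → r0=0x60
[6] flags=1000 HI?F → skip

EXEC = [1,2,4,5]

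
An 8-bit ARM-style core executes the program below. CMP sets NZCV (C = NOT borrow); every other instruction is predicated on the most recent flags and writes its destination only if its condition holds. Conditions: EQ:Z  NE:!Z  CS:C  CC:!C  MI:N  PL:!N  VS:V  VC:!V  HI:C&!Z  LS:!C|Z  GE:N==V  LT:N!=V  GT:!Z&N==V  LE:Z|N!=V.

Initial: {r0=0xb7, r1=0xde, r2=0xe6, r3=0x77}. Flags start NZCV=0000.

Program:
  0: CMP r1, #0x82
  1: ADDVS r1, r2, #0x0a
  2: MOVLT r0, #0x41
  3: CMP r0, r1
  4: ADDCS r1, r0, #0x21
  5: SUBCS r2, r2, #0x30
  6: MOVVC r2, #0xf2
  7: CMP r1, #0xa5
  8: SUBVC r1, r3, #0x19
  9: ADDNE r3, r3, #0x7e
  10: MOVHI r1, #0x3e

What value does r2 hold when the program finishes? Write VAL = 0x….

VAL = 0xf2

0: ✓ CMP  NZCV=0010
1: · ADDVS
2: · MOVLT
3: ✓ CMP  NZCV=1000
4: · ADDCS
5: · SUBCS
6: ✓ MOVVC  r2←0xf2
7: ✓ CMP  NZCV=0010
8: ✓ SUBVC  r1←0x5e
9: ✓ ADDNE  r3←0xf5
10: ✓ MOVHI  r1←0x3e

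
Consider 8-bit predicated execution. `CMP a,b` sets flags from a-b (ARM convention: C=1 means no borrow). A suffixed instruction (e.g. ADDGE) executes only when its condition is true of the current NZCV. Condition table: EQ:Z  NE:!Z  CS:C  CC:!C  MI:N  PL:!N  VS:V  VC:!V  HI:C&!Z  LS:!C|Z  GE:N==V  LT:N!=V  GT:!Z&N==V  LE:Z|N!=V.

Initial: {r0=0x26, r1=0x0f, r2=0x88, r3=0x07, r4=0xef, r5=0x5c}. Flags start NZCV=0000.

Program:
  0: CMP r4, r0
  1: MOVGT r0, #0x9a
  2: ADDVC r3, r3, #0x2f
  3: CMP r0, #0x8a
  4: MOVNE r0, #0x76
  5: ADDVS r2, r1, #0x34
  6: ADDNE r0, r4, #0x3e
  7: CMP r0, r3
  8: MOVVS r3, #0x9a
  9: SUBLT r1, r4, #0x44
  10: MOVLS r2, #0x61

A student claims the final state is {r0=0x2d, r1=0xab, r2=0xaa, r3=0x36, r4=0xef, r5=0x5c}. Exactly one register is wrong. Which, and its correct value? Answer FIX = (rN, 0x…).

FIX = (r2, 0x61)

0: ✓ CMP  NZCV=1010
1: · MOVGT
2: ✓ ADDVC  r3←0x36
3: ✓ CMP  NZCV=1001
4: ✓ MOVNE  r0←0x76
5: ✓ ADDVS  r2←0x43
6: ✓ ADDNE  r0←0x2d
7: ✓ CMP  NZCV=1000
8: · MOVVS
9: ✓ SUBLT  r1←0xab
10: ✓ MOVLS  r2←0x61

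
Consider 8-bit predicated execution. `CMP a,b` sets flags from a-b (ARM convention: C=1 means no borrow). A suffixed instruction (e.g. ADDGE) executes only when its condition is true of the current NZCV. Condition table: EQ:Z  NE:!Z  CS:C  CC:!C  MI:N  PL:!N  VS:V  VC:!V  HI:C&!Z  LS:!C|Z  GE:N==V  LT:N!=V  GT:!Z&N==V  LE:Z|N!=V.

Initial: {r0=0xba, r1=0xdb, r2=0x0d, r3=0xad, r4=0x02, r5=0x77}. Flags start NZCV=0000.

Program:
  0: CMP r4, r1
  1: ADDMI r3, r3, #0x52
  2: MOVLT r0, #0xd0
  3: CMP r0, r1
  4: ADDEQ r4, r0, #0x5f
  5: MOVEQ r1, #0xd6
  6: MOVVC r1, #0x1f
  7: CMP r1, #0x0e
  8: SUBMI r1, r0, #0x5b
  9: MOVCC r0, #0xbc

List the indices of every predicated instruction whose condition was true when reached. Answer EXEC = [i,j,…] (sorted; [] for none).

0: ✓ CMP  NZCV=0000
1: · ADDMI
2: · MOVLT
3: ✓ CMP  NZCV=1000
4: · ADDEQ
5: · MOVEQ
6: ✓ MOVVC  r1←0x1f
7: ✓ CMP  NZCV=0010
8: · SUBMI
9: · MOVCC

EXEC = [6]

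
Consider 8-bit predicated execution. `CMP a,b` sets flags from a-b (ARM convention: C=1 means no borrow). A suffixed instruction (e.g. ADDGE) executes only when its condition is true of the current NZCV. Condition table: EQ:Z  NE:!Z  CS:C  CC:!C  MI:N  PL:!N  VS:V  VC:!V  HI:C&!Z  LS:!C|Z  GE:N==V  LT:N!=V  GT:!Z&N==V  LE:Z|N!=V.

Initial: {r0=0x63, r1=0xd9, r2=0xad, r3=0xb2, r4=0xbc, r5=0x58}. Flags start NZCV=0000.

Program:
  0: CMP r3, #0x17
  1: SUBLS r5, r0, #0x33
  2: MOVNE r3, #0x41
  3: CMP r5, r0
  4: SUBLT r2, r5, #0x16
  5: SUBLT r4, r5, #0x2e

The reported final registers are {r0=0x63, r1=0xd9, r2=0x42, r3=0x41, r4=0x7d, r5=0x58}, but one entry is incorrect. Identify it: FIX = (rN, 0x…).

0: ✓ CMP  NZCV=1010
1: · SUBLS
2: ✓ MOVNE  r3←0x41
3: ✓ CMP  NZCV=1000
4: ✓ SUBLT  r2←0x42
5: ✓ SUBLT  r4←0x2a

FIX = (r4, 0x2a)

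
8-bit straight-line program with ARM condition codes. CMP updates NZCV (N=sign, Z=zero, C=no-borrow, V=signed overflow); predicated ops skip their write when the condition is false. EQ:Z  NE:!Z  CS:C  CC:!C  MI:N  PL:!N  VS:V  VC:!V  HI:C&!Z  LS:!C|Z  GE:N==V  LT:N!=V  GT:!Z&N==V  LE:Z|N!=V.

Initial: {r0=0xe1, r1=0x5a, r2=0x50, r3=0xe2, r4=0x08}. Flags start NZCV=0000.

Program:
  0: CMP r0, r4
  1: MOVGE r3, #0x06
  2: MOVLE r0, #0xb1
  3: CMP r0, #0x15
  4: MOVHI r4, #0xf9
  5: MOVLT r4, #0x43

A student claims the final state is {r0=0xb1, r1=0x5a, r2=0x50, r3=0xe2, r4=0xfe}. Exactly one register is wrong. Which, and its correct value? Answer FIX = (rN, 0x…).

FIX = (r4, 0x43)

0: ✓ CMP  NZCV=1010
1: · MOVGE
2: ✓ MOVLE  r0←0xb1
3: ✓ CMP  NZCV=1010
4: ✓ MOVHI  r4←0xf9
5: ✓ MOVLT  r4←0x43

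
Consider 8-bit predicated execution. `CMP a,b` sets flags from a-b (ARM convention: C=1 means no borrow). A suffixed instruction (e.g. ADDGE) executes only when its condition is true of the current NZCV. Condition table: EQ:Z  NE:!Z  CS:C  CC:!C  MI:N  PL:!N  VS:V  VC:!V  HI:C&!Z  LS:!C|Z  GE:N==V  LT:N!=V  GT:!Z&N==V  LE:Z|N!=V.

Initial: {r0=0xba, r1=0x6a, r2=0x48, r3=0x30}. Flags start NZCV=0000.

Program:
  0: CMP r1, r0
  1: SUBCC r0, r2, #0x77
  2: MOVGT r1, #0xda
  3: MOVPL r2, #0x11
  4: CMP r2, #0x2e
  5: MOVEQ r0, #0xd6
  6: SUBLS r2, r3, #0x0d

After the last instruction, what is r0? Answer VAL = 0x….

VAL = 0xd1

0: ✓ CMP  NZCV=1001
1: ✓ SUBCC  r0←0xd1
2: ✓ MOVGT  r1←0xda
3: · MOVPL
4: ✓ CMP  NZCV=0010
5: · MOVEQ
6: · SUBLS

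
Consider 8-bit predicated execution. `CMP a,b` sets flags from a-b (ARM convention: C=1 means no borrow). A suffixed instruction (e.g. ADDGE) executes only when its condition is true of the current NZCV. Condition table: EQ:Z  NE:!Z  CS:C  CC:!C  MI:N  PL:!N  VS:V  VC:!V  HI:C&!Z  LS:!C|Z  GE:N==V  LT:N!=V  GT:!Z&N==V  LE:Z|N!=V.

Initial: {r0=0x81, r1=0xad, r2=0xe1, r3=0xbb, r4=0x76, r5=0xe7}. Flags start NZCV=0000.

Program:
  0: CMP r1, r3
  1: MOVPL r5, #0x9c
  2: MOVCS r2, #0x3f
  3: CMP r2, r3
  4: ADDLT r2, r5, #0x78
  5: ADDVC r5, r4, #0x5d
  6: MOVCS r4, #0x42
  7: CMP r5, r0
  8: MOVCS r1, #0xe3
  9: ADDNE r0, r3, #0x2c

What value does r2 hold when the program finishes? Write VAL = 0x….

VAL = 0xe1

[0] flags=1000 → (cmp)
[1] flags=1000 PL?F → skip
[2] flags=1000 CS?F → skip
[3] flags=0010 → (cmp)
[4] flags=0010 LT?F → skip
[5] flags=0010 VC?T → r5=0xd3
[6] flags=0010 CS?T → r4=0x42
[7] flags=0010 → (cmp)
[8] flags=0010 CS?T → r1=0xe3
[9] flags=0010 NE?T → r0=0xe7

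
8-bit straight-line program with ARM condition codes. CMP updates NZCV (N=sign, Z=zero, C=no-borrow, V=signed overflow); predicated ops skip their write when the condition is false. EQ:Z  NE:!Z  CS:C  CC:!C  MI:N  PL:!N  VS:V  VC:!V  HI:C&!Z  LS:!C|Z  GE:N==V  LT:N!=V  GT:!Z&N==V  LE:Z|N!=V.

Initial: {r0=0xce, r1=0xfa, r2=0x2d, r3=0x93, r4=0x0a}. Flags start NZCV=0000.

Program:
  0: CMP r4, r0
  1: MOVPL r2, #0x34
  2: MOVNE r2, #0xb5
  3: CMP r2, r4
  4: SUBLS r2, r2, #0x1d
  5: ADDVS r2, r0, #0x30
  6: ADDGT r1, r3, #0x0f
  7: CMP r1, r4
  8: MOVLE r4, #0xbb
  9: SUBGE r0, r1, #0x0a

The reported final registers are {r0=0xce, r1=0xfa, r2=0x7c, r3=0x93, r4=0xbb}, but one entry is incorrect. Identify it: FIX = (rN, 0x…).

[0] flags=0000 → (cmp)
[1] flags=0000 PL?T → r2=0x34
[2] flags=0000 NE?T → r2=0xb5
[3] flags=1010 → (cmp)
[4] flags=1010 LS?F → skip
[5] flags=1010 VS?F → skip
[6] flags=1010 GT?F → skip
[7] flags=1010 → (cmp)
[8] flags=1010 LE?T → r4=0xbb
[9] flags=1010 GE?F → skip

FIX = (r2, 0xb5)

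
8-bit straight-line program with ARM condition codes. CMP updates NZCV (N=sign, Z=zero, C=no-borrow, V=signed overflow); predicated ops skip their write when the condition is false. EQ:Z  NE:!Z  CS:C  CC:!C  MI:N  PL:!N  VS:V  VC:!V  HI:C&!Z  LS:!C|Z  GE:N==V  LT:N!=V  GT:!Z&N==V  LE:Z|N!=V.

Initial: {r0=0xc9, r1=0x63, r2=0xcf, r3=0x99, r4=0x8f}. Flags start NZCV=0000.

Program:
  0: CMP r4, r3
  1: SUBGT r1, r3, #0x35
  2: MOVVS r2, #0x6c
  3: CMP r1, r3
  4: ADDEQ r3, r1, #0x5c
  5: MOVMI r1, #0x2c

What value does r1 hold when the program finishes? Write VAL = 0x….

[0] flags=1000 → (cmp)
[1] flags=1000 GT?F → skip
[2] flags=1000 VS?F → skip
[3] flags=1001 → (cmp)
[4] flags=1001 EQ?F → skip
[5] flags=1001 MI?T → r1=0x2c

VAL = 0x2c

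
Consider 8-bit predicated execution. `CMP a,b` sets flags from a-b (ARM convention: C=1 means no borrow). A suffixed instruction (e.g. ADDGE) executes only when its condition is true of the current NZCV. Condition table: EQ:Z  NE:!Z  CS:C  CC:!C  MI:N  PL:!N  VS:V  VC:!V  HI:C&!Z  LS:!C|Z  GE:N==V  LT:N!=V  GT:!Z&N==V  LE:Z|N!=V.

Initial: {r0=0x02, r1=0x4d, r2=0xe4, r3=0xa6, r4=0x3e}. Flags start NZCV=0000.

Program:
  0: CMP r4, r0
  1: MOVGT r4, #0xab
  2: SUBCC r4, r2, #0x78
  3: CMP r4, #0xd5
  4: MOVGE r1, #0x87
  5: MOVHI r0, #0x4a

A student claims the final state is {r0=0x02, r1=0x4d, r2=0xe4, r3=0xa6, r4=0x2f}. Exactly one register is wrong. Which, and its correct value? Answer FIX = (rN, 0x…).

0: ✓ CMP  NZCV=0010
1: ✓ MOVGT  r4←0xab
2: · SUBCC
3: ✓ CMP  NZCV=1000
4: · MOVGE
5: · MOVHI

FIX = (r4, 0xab)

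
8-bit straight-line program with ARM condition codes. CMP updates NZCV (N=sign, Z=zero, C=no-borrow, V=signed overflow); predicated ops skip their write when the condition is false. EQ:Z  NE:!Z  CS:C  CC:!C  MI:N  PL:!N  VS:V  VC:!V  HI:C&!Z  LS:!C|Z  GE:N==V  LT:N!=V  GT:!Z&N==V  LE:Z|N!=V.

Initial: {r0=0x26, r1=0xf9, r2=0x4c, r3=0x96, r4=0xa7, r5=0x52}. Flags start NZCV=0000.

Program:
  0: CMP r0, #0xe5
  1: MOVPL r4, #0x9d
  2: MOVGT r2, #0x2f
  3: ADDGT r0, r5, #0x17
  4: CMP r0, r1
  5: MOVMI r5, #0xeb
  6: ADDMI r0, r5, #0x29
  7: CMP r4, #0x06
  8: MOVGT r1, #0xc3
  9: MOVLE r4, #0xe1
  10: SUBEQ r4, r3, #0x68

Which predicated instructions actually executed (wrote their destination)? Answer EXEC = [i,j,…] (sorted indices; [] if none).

0: ✓ CMP  NZCV=0000
1: ✓ MOVPL  r4←0x9d
2: ✓ MOVGT  r2←0x2f
3: ✓ ADDGT  r0←0x69
4: ✓ CMP  NZCV=0000
5: · MOVMI
6: · ADDMI
7: ✓ CMP  NZCV=1010
8: · MOVGT
9: ✓ MOVLE  r4←0xe1
10: · SUBEQ

EXEC = [1,2,3,9]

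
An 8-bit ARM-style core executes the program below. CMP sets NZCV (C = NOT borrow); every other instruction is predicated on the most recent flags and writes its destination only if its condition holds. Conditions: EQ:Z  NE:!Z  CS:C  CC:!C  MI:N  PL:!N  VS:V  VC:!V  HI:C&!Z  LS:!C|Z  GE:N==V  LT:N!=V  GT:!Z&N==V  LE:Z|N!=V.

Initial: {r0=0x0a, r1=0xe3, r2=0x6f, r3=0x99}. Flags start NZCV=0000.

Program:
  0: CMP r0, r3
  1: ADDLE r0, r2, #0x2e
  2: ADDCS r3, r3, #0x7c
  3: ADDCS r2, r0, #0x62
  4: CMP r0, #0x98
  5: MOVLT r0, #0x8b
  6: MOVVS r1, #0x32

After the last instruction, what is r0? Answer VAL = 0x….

0: ✓ CMP  NZCV=0000
1: · ADDLE
2: · ADDCS
3: · ADDCS
4: ✓ CMP  NZCV=0000
5: · MOVLT
6: · MOVVS

VAL = 0x0a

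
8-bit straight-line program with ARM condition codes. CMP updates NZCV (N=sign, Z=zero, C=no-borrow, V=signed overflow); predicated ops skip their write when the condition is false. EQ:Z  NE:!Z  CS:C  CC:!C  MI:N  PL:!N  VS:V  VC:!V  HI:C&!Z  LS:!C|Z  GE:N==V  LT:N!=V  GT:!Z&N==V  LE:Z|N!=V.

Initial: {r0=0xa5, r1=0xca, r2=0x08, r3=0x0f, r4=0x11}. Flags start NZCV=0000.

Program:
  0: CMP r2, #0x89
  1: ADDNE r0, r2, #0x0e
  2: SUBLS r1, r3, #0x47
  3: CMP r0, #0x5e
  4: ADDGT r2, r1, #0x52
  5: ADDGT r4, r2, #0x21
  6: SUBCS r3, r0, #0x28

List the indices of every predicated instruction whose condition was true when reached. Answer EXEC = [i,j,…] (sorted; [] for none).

[0] flags=0000 → (cmp)
[1] flags=0000 NE?T → r0=0x16
[2] flags=0000 LS?T → r1=0xc8
[3] flags=1000 → (cmp)
[4] flags=1000 GT?F → skip
[5] flags=1000 GT?F → skip
[6] flags=1000 CS?F → skip

EXEC = [1,2]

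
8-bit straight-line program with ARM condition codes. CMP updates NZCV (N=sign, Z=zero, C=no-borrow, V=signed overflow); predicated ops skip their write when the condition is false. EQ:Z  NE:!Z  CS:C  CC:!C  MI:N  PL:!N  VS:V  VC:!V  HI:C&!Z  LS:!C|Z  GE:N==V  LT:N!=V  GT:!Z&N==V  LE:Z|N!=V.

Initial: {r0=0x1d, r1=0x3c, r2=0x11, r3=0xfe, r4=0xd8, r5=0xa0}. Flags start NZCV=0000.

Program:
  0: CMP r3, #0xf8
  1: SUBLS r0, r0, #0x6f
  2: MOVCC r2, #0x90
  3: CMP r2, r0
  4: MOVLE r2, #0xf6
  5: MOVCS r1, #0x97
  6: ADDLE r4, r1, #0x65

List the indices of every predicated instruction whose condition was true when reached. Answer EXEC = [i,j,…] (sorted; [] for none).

[0] flags=0010 → (cmp)
[1] flags=0010 LS?F → skip
[2] flags=0010 CC?F → skip
[3] flags=1000 → (cmp)
[4] flags=1000 LE?T → r2=0xf6
[5] flags=1000 CS?F → skip
[6] flags=1000 LE?T → r4=0xa1

EXEC = [4,6]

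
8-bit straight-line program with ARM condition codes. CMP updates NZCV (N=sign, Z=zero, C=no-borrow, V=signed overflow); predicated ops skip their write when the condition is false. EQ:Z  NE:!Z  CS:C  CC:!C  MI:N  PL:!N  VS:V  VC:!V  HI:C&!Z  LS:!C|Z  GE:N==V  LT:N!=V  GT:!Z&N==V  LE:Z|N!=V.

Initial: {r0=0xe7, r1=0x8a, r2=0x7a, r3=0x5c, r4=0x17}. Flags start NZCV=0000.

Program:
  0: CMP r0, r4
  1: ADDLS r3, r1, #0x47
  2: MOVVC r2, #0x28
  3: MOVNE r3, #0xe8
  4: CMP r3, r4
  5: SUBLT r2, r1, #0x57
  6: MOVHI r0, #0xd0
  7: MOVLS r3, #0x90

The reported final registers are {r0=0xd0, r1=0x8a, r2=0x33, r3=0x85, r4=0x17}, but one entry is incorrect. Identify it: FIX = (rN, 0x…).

[0] flags=1010 → (cmp)
[1] flags=1010 LS?F → skip
[2] flags=1010 VC?T → r2=0x28
[3] flags=1010 NE?T → r3=0xe8
[4] flags=1010 → (cmp)
[5] flags=1010 LT?T → r2=0x33
[6] flags=1010 HI?T → r0=0xd0
[7] flags=1010 LS?F → skip

FIX = (r3, 0xe8)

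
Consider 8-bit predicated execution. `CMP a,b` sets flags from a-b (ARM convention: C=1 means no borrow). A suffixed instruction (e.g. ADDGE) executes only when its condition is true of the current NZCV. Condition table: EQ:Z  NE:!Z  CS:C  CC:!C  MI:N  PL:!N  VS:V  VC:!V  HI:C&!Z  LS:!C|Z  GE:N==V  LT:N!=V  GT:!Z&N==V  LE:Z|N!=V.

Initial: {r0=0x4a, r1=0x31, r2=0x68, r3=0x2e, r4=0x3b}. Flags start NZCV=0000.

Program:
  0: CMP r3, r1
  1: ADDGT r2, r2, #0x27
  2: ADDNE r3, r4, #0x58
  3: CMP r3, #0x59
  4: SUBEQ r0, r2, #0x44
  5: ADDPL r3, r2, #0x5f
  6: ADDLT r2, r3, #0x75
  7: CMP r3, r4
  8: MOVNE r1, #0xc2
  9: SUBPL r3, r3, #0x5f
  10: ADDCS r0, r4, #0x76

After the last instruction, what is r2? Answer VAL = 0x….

0: ✓ CMP  NZCV=1000
1: · ADDGT
2: ✓ ADDNE  r3←0x93
3: ✓ CMP  NZCV=0011
4: · SUBEQ
5: ✓ ADDPL  r3←0xc7
6: ✓ ADDLT  r2←0x3c
7: ✓ CMP  NZCV=1010
8: ✓ MOVNE  r1←0xc2
9: · SUBPL
10: ✓ ADDCS  r0←0xb1

VAL = 0x3c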